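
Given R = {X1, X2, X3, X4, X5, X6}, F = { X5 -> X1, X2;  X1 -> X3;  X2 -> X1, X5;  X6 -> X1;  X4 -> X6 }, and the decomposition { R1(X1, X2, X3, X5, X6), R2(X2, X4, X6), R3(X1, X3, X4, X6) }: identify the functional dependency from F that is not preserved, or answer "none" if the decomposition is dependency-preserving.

none

X5 → X1, X2 lies within R1.
X1 → X3 lies within R1.
X2 → X1, X5 lies within R1.
X6 → X1 lies within R1.
X4 → X6 lies within R2.
Every dependency is enforceable on the fragments, so the decomposition is dependency-preserving.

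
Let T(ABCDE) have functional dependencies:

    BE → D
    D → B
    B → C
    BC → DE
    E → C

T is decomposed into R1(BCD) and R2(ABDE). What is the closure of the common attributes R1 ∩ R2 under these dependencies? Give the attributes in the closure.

R1 ∩ R2 = {BD}.
B → C applies, adding C
BC → DE applies, adding E
Closure: {BCDE}.

BCDE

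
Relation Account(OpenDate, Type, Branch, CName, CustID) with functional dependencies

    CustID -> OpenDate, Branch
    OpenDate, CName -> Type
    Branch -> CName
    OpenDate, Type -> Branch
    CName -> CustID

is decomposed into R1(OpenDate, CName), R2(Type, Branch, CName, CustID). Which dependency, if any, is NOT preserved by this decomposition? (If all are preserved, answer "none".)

OpenDate, Type -> Branch

Check OpenDate, Type → Branch: no single fragment contains all of {OpenDate, Type, Branch}, and the restricted closure of {OpenDate, Type} across the fragments never reaches {Branch}.
CustID → OpenDate, Branch is preserved.
OpenDate, CName → Type is preserved.
Branch → CName is preserved.
CName → CustID is preserved.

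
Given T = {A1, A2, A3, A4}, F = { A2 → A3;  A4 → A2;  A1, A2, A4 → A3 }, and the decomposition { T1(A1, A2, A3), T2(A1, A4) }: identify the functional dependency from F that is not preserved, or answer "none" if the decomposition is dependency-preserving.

A4 → A2

Check A4 → A2: no single fragment contains all of {A2, A4}, and the restricted closure of {A4} across the fragments never reaches {A2}.
A2 → A3 is preserved.
A1, A2, A4 → A3 is preserved.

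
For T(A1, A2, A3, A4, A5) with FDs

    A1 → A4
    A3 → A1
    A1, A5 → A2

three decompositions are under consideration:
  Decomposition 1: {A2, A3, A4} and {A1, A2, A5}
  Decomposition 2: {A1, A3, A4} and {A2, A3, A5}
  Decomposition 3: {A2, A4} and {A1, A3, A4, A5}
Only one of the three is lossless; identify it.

Decomposition 1: common = {A2}, closure = {A2} → lossy.
Decomposition 2: common = {A3}, closure = {A1, A3, A4} → lossless.
Decomposition 3: common = {A4}, closure = {A4} → lossy.

Decomposition 2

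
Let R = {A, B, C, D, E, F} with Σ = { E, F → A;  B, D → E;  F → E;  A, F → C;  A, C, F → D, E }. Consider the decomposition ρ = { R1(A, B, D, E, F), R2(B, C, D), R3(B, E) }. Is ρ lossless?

Chase test. Columns are A, B, C, D, E, F; row i has aⱼ where attribute j ∈ Ri, else bᵢⱼ.
Initial tableau (one row per fragment):
  row 1: a1 a2 b13 a4 a5 a6
  row 2: b21 a2 a3 a4 b25 b26
  row 3: b31 a2 b33 b34 a5 b36
Rows 1 and 2 agree on B, D; apply B, D→E and equate their E entries.
No row becomes fully distinguished — the join is lossy.

No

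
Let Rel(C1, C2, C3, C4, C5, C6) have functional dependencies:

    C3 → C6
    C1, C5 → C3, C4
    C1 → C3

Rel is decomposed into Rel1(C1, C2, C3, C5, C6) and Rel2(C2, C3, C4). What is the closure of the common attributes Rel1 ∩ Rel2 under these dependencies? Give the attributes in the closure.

Rel1 ∩ Rel2 = {C2, C3}.
C3 → C6 applies, adding C6
Closure: {C2, C3, C6}.

C2, C3, C6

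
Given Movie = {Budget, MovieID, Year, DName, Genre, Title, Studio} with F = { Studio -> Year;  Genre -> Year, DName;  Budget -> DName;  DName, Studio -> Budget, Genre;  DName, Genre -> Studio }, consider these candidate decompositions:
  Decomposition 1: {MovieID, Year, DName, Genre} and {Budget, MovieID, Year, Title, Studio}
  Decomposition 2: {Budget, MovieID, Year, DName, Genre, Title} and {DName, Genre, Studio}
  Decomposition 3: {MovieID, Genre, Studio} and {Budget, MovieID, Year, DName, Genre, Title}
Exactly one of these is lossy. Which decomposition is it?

Decomposition 1

Decomposition 1: common = {MovieID, Year}, closure = {MovieID, Year} → lossy.
Decomposition 2: common = {DName, Genre}, closure = {Budget, Year, DName, Genre, Studio} → lossless.
Decomposition 3: common = {MovieID, Genre}, closure = {Budget, MovieID, Year, DName, Genre, Studio} → lossless.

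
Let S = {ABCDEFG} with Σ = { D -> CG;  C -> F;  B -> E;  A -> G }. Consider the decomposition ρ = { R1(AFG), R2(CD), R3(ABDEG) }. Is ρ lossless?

No

Chase test. Columns are ABCDEFG; row i has aⱼ where attribute j ∈ Ri, else bᵢⱼ.
Initial tableau (one row per fragment):
  row 1: a1 b12 b13 b14 b15 a6 a7
  row 2: b21 b22 a3 a4 b25 b26 b27
  row 3: a1 a2 b33 a4 a5 b36 a7
Rows 2 and 3 agree on D; apply D→CG and equate their CG entries.
Rows 2 and 3 agree on C; apply C→F and equate their F entries.
No row becomes fully distinguished — the join is lossy.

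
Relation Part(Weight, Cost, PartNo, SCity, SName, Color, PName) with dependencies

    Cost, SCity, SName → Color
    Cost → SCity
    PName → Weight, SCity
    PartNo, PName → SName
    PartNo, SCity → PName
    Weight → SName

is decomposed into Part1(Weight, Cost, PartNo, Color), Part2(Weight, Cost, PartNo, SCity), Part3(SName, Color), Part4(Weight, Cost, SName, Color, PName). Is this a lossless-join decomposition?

Chase test. Columns are Weight, Cost, PartNo, SCity, SName, Color, PName; row i has aⱼ where attribute j ∈ Parti, else bᵢⱼ.
Initial tableau (one row per fragment):
  row 1: a1 a2 a3 b14 b15 a6 b17
  row 2: a1 a2 a3 a4 b25 b26 b27
  row 3: b31 b32 b33 b34 a5 a6 b37
  row 4: a1 a2 b43 b44 a5 a6 a7
Rows 1 and 2 agree on Cost; apply Cost→SCity and equate their SCity entries.
Rows 1 and 4 agree on Cost; apply Cost→SCity and equate their SCity entries.
Rows 1 and 2 agree on PartNo, SCity; apply PartNo, SCity→PName and equate their PName entries.
Rows 1 and 2 agree on Weight; apply Weight→SName and equate their SName entries.
Rows 1 and 4 agree on Weight; apply Weight→SName and equate their SName entries.
Rows 1 and 2 agree on Cost, SCity, SName; apply Cost, SCity, SName→Color and equate their Color entries.
No row becomes fully distinguished — the join is lossy.

No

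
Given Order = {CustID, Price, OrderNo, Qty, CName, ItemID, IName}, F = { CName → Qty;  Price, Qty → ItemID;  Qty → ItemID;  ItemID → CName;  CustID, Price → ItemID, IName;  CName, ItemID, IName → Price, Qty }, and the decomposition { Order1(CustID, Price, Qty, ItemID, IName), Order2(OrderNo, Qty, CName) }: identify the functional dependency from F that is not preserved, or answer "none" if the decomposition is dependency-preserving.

none

CName → Qty lies within Order2.
Price, Qty → ItemID lies within Order1.
Qty → ItemID lies within Order1.
ItemID → CName: restricted closure across fragments reaches CName.
CustID, Price → ItemID, IName lies within Order1.
CName, ItemID, IName → Price, Qty: restricted closure across fragments reaches Price, Qty.
Every dependency is enforceable on the fragments, so the decomposition is dependency-preserving.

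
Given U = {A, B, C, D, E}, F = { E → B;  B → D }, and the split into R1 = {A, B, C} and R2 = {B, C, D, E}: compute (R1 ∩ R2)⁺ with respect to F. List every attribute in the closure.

R1 ∩ R2 = {B, C}.
B → D applies, adding D
Closure: {B, C, D}.

B, C, D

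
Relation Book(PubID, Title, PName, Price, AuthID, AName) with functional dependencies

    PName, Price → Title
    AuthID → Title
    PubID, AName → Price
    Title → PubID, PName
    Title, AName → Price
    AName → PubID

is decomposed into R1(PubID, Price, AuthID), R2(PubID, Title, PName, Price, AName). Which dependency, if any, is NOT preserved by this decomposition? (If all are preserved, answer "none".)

Check AuthID → Title: no single fragment contains all of {Title, AuthID}, and the restricted closure of {AuthID} across the fragments never reaches {Title}.
PName, Price → Title is preserved.
PubID, AName → Price is preserved.
Title → PubID, PName is preserved.
Title, AName → Price is preserved.
AName → PubID is preserved.

AuthID → Title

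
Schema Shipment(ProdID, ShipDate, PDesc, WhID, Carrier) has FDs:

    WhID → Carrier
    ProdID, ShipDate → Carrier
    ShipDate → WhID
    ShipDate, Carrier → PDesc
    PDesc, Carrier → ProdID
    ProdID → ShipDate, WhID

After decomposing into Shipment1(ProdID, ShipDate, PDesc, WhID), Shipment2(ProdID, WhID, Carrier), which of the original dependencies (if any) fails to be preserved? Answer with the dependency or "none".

PDesc, Carrier → ProdID

Check PDesc, Carrier → ProdID: no single fragment contains all of {ProdID, PDesc, Carrier}, and the restricted closure of {PDesc, Carrier} across the fragments never reaches {ProdID}.
WhID → Carrier is preserved.
ProdID, ShipDate → Carrier is preserved.
ShipDate → WhID is preserved.
ShipDate, Carrier → PDesc is preserved.
ProdID → ShipDate, WhID is preserved.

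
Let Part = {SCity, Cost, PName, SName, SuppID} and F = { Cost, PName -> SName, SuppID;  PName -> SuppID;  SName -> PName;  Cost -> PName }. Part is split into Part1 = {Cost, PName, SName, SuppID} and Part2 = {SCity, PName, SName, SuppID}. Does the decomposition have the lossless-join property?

No

Common attributes: Part1 ∩ Part2 = {PName, SName, SuppID}.
No dependency enlarges {PName, SName, SuppID}, so (PName, SName, SuppID)⁺ = {PName, SName, SuppID}.
The closure contains neither all of Part1 = {Cost, PName, SName, SuppID} nor all of Part2 = {SCity, PName, SName, SuppID}, so the common attributes are not a superkey of either fragment. The join is lossy.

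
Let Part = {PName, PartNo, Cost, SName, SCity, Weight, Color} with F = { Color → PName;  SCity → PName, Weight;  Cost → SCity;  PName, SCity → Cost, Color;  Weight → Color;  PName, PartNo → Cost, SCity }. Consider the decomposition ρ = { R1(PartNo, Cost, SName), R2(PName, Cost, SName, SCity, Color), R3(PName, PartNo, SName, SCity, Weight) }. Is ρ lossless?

Chase test. Columns are PName, PartNo, Cost, SName, SCity, Weight, Color; row i has aⱼ where attribute j ∈ Ri, else bᵢⱼ.
Initial tableau (one row per fragment):
  row 1: b11 a2 a3 a4 b15 b16 b17
  row 2: a1 b22 a3 a4 a5 b26 a7
  row 3: a1 a2 b33 a4 a5 a6 b37
Rows 2 and 3 agree on SCity; apply SCity→PName, Weight and equate their PName, Weight entries.
Rows 1 and 2 agree on Cost; apply Cost→SCity and equate their SCity entries.
Rows 2 and 3 agree on PName, SCity; apply PName, SCity→Cost, Color and equate their Cost, Color entries.
Rows 1 and 2 agree on SCity; apply SCity→PName, Weight and equate their PName, Weight entries.
Rows 1 and 2 agree on PName, SCity; apply PName, SCity→Cost, Color and equate their Cost, Color entries.
Row 1 is now all distinguished symbols — the join is lossless.

Yes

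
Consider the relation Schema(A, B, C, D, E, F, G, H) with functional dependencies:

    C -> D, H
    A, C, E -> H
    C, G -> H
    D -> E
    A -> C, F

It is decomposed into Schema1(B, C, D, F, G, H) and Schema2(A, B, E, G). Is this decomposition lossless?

Common attributes: Schema1 ∩ Schema2 = {B, G}.
No dependency enlarges {B, G}, so (B, G)⁺ = {B, G}.
The closure contains neither all of Schema1 = {B, C, D, F, G, H} nor all of Schema2 = {A, B, E, G}, so the common attributes are not a superkey of either fragment. The join is lossy.

No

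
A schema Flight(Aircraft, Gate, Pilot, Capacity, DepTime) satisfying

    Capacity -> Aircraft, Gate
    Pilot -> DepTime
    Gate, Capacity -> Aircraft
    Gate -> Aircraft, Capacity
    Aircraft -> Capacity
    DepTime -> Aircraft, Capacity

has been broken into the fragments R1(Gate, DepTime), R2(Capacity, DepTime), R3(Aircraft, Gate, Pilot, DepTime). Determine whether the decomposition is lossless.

Chase test. Columns are Aircraft, Gate, Pilot, Capacity, DepTime; row i has aⱼ where attribute j ∈ Ri, else bᵢⱼ.
Initial tableau (one row per fragment):
  row 1: b11 a2 b13 b14 a5
  row 2: b21 b22 b23 a4 a5
  row 3: a1 a2 a3 b34 a5
Rows 1 and 3 agree on Gate; apply Gate→Aircraft, Capacity and equate their Aircraft, Capacity entries.
Rows 1 and 2 agree on DepTime; apply DepTime→Aircraft, Capacity and equate their Aircraft, Capacity entries.
Rows 1 and 2 agree on Capacity; apply Capacity→Aircraft, Gate and equate their Aircraft, Gate entries.
Row 3 is now all distinguished symbols — the join is lossless.

Yes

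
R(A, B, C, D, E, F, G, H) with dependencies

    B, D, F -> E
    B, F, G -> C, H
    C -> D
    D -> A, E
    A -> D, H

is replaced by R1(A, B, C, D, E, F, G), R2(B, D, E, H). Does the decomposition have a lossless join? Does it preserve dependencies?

lossless and dependency-preserving

Lossless test: (B, D, E)⁺ = {A, B, D, E, H}, which contains all of one fragment — lossless.
Dependency preservation: B, F, G → C, H; A → D, H are not contained in any single fragment, but the restricted closure of each left-hand side across the fragments still reaches the right-hand side; the remaining FDs each lie inside some fragment. All dependencies are preserved.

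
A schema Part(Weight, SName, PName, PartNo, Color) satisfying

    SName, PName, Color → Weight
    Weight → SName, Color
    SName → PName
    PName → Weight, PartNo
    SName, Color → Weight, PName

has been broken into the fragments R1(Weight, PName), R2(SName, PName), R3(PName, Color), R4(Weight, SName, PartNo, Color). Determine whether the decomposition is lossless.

Chase test. Columns are Weight, SName, PName, PartNo, Color; row i has aⱼ where attribute j ∈ Ri, else bᵢⱼ.
Initial tableau (one row per fragment):
  row 1: a1 b12 a3 b14 b15
  row 2: b21 a2 a3 b24 b25
  row 3: b31 b32 a3 b34 a5
  row 4: a1 a2 b43 a4 a5
Rows 1 and 4 agree on Weight; apply Weight→SName, Color and equate their SName, Color entries.
Rows 1 and 4 agree on SName; apply SName→PName and equate their PName entries.
Rows 1 and 2 agree on PName; apply PName→Weight, PartNo and equate their Weight, PartNo entries.
Rows 1 and 3 agree on PName; apply PName→Weight, PartNo and equate their Weight, PartNo entries.
Rows 1 and 4 agree on PName; apply PName→Weight, PartNo and equate their Weight, PartNo entries.
Rows 1 and 2 agree on Weight; apply Weight→SName, Color and equate their SName, Color entries.
Rows 1 and 3 agree on Weight; apply Weight→SName, Color and equate their SName, Color entries.
Row 1 is now all distinguished symbols — the join is lossless.

Yes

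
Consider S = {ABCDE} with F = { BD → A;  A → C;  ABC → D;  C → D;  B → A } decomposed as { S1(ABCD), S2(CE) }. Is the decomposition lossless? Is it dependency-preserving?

Lossless test: (C)⁺ = {CD}, which is a superkey of neither fragment — lossy.
Dependency preservation: every FD's attributes lie within a single fragment, so each can be enforced locally — preserved.

lossy but dependency-preserving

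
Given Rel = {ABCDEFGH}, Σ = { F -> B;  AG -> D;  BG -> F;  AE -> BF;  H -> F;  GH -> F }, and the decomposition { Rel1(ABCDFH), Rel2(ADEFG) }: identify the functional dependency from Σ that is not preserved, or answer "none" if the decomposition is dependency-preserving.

BG -> F

Check BG → F: no single fragment contains all of {BFG}, and the restricted closure of {BG} across the fragments never reaches {F}.
F → B is preserved.
AG → D is preserved.
AE → BF is preserved.
H → F is preserved.
GH → F is preserved.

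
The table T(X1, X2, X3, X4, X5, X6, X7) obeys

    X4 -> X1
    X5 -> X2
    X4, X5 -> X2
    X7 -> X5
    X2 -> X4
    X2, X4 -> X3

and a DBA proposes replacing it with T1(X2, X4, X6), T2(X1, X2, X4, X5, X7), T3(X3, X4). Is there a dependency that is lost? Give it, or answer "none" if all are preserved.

Check X2, X4 → X3: no single fragment contains all of {X2, X3, X4}, and the restricted closure of {X2, X4} across the fragments never reaches {X3}.
X4 → X1 is preserved.
X5 → X2 is preserved.
X4, X5 → X2 is preserved.
X7 → X5 is preserved.
X2 → X4 is preserved.

X2, X4 -> X3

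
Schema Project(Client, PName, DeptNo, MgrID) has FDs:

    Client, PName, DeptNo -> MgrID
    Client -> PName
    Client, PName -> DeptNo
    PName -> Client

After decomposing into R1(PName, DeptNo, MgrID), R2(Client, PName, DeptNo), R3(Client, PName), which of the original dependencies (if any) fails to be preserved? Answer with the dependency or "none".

none

Client, PName, DeptNo → MgrID: restricted closure across fragments reaches MgrID.
Client → PName lies within R2.
Client, PName → DeptNo lies within R2.
PName → Client lies within R2.
Every dependency is enforceable on the fragments, so the decomposition is dependency-preserving.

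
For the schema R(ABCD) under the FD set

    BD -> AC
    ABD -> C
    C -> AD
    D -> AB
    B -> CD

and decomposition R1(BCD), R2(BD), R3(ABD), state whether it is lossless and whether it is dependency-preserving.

lossless and dependency-preserving

Lossless test (chase): Rows 1 and 2 agree on BD; apply BD→AC and equate their AC entries. Rows 1 and 3 agree on BD; apply BD→AC and equate their AC entries. Row 1 is now all distinguished symbols — the join is lossless.
Dependency preservation: BD → AC; ABD → C; C → AD are not contained in any single fragment, but the restricted closure of each left-hand side across the fragments still reaches the right-hand side; the remaining FDs each lie inside some fragment. All dependencies are preserved.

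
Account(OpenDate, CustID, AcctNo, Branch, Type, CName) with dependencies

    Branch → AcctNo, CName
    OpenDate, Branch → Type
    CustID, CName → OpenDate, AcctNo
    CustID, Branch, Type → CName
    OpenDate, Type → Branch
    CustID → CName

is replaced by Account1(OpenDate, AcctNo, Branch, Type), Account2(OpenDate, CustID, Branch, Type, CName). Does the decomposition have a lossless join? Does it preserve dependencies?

Lossless test: (OpenDate, Branch, Type)⁺ = {OpenDate, AcctNo, Branch, Type, CName}, which contains all of one fragment — lossless.
Dependency preservation: the restricted closure of {CustID, CName} across the fragments never reaches {OpenDate, AcctNo}, so CustID, CName → OpenDate, AcctNo cannot be enforced without a join — not preserved.

lossless but not dependency-preserving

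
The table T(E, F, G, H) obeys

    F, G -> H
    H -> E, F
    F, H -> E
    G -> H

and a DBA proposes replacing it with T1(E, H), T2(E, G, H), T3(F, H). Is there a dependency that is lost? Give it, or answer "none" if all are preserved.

none

F, G → H: restricted closure across fragments reaches H.
H → E, F: restricted closure across fragments reaches E, F.
F, H → E: restricted closure across fragments reaches E.
G → H lies within T2.
Every dependency is enforceable on the fragments, so the decomposition is dependency-preserving.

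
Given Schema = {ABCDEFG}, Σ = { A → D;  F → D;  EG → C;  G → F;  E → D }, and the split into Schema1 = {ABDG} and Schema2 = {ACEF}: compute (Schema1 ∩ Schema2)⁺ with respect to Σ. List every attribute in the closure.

Schema1 ∩ Schema2 = {A}.
A → D applies, adding D
Closure: {AD}.

AD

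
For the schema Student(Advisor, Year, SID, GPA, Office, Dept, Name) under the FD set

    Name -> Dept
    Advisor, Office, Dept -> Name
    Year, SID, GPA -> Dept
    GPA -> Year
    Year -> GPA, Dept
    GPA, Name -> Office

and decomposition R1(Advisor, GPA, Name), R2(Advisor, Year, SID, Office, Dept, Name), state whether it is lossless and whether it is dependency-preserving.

Lossless test: (Advisor, Name)⁺ = {Advisor, Dept, Name}, which is a superkey of neither fragment — lossy.
Dependency preservation: the restricted closure of {GPA} across the fragments never reaches {Year}, so GPA → Year cannot be enforced without a join — not preserved.

lossy and not dependency-preserving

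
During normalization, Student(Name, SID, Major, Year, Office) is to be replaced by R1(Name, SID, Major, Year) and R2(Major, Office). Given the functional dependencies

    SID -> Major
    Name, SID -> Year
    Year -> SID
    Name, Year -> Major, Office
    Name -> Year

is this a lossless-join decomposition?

No

Common attributes: R1 ∩ R2 = {Major}.
No dependency enlarges {Major}, so (Major)⁺ = {Major}.
The closure contains neither all of R1 = {Name, SID, Major, Year} nor all of R2 = {Major, Office}, so the common attributes are not a superkey of either fragment. The join is lossy.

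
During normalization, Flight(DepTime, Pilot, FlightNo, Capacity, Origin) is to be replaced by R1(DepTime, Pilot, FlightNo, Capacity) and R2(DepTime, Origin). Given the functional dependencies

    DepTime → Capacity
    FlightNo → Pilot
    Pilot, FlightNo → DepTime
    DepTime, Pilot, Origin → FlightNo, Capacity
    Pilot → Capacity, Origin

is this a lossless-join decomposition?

No

Common attributes: R1 ∩ R2 = {DepTime}.
Closure of {DepTime}: DepTime → Capacity applies, adding Capacity. So (DepTime)⁺ = {DepTime, Capacity}.
The closure contains neither all of R1 = {DepTime, Pilot, FlightNo, Capacity} nor all of R2 = {DepTime, Origin}, so the common attributes are not a superkey of either fragment. The join is lossy.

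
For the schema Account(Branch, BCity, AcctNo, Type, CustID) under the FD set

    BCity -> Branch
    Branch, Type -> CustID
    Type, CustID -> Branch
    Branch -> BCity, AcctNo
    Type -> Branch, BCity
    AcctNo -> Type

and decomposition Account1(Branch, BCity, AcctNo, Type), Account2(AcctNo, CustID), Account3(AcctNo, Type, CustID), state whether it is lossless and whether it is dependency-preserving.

Lossless test (chase): Rows 1 and 3 agree on Type; apply Type→Branch, BCity and equate their Branch, BCity entries. Rows 1 and 2 agree on AcctNo; apply AcctNo→Type and equate their Type entries. Rows 1 and 3 agree on Branch, Type; apply Branch, Type→CustID and equate their CustID entries. Rows 1 and 2 agree on Type, CustID; apply Type, CustID→Branch and equate their Branch entries. Rows 1 and 2 agree on Branch; apply Branch→BCity, AcctNo and equate their BCity, AcctNo entries. Row 1 is now all distinguished symbols — the join is lossless.
Dependency preservation: Branch, Type → CustID; Type, CustID → Branch are not contained in any single fragment, but the restricted closure of each left-hand side across the fragments still reaches the right-hand side; the remaining FDs each lie inside some fragment. All dependencies are preserved.

lossless and dependency-preserving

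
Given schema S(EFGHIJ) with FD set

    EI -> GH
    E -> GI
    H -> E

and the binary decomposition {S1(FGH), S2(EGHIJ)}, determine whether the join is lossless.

No

Common attributes: S1 ∩ S2 = {GH}.
Closure of {GH}: H → E applies, adding E; E → GI applies, adding I. So (GH)⁺ = {EGHI}.
The closure contains neither all of S1 = {FGH} nor all of S2 = {EGHIJ}, so the common attributes are not a superkey of either fragment. The join is lossy.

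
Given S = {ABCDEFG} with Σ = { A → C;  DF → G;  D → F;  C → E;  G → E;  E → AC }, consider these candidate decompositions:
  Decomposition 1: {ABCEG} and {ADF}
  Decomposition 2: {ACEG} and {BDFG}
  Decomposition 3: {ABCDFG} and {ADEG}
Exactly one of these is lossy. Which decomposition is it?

Decomposition 1

Decomposition 1: common = {A}, closure = {ACE} → lossy.
Decomposition 2: common = {G}, closure = {ACEG} → lossless.
Decomposition 3: common = {ADG}, closure = {ACDEFG} → lossless.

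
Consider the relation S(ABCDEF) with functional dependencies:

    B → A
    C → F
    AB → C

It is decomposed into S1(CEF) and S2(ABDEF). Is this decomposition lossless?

No

Common attributes: S1 ∩ S2 = {EF}.
No dependency enlarges {EF}, so (EF)⁺ = {EF}.
The closure contains neither all of S1 = {CEF} nor all of S2 = {ABDEF}, so the common attributes are not a superkey of either fragment. The join is lossy.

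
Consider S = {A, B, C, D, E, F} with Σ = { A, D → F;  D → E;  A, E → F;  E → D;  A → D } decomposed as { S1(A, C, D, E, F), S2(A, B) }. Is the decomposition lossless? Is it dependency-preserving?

Lossless test: (A)⁺ = {A, D, E, F}, which is a superkey of neither fragment — lossy.
Dependency preservation: every FD's attributes lie within a single fragment, so each can be enforced locally — preserved.

lossy but dependency-preserving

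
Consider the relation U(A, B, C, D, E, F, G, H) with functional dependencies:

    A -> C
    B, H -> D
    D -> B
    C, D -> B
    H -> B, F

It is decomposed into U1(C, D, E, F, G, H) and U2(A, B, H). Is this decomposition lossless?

No

Common attributes: U1 ∩ U2 = {H}.
Closure of {H}: H → B, F applies, adding B, F; B, H → D applies, adding D. So (H)⁺ = {B, D, F, H}.
The closure contains neither all of U1 = {C, D, E, F, G, H} nor all of U2 = {A, B, H}, so the common attributes are not a superkey of either fragment. The join is lossy.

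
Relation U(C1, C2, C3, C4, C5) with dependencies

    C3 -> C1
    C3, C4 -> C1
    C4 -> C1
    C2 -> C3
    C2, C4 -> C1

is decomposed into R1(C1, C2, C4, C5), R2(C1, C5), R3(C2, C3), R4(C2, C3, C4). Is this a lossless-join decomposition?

Chase test. Columns are C1, C2, C3, C4, C5; row i has aⱼ where attribute j ∈ Ri, else bᵢⱼ.
Initial tableau (one row per fragment):
  row 1: a1 a2 b13 a4 a5
  row 2: a1 b22 b23 b24 a5
  row 3: b31 a2 a3 b34 b35
  row 4: b41 a2 a3 a4 b45
Rows 3 and 4 agree on C3; apply C3→C1 and equate their C1 entries.
Rows 1 and 4 agree on C4; apply C4→C1 and equate their C1 entries.
Rows 1 and 3 agree on C2; apply C2→C3 and equate their C3 entries.
Row 1 is now all distinguished symbols — the join is lossless.

Yes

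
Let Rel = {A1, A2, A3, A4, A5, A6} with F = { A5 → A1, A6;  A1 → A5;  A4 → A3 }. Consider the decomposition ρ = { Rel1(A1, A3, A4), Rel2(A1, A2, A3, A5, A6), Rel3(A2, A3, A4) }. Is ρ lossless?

No

Chase test. Columns are A1, A2, A3, A4, A5, A6; row i has aⱼ where attribute j ∈ Reli, else bᵢⱼ.
Initial tableau (one row per fragment):
  row 1: a1 b12 a3 a4 b15 b16
  row 2: a1 a2 a3 b24 a5 a6
  row 3: b31 a2 a3 a4 b35 b36
Rows 1 and 2 agree on A1; apply A1→A5 and equate their A5 entries.
Rows 1 and 2 agree on A5; apply A5→A1, A6 and equate their A1, A6 entries.
No row becomes fully distinguished — the join is lossy.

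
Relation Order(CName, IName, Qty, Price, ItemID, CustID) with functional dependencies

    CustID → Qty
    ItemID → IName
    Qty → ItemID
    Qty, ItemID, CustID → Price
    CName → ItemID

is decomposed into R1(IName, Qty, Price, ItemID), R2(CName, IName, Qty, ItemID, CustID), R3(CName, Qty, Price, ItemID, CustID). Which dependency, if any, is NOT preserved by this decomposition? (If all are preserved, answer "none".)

CustID → Qty lies within R2.
ItemID → IName lies within R1.
Qty → ItemID lies within R1.
Qty, ItemID, CustID → Price lies within R3.
CName → ItemID lies within R2.
Every dependency is enforceable on the fragments, so the decomposition is dependency-preserving.

none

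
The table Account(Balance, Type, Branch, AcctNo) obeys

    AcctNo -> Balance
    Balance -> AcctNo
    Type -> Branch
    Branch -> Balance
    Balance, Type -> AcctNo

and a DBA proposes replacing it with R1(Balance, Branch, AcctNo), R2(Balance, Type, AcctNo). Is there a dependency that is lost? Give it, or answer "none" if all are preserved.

Check Type → Branch: no single fragment contains all of {Type, Branch}, and the restricted closure of {Type} across the fragments never reaches {Branch}.
AcctNo → Balance is preserved.
Balance → AcctNo is preserved.
Branch → Balance is preserved.
Balance, Type → AcctNo is preserved.

Type -> Branch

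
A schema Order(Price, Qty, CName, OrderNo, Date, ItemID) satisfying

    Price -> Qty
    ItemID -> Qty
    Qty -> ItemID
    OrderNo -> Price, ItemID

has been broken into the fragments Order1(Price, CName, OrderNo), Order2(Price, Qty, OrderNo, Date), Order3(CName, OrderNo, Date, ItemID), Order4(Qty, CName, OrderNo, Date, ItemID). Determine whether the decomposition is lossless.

Chase test. Columns are Price, Qty, CName, OrderNo, Date, ItemID; row i has aⱼ where attribute j ∈ Orderi, else bᵢⱼ.
Initial tableau (one row per fragment):
  row 1: a1 b12 a3 a4 b15 b16
  row 2: a1 a2 b23 a4 a5 b26
  row 3: b31 b32 a3 a4 a5 a6
  row 4: b41 a2 a3 a4 a5 a6
Rows 1 and 2 agree on Price; apply Price→Qty and equate their Qty entries.
Rows 3 and 4 agree on ItemID; apply ItemID→Qty and equate their Qty entries.
Rows 1 and 2 agree on Qty; apply Qty→ItemID and equate their ItemID entries.
Rows 1 and 3 agree on Qty; apply Qty→ItemID and equate their ItemID entries.
Rows 1 and 3 agree on OrderNo; apply OrderNo→Price, ItemID and equate their Price, ItemID entries.
Rows 1 and 4 agree on OrderNo; apply OrderNo→Price, ItemID and equate their Price, ItemID entries.
Row 3 is now all distinguished symbols — the join is lossless.

Yes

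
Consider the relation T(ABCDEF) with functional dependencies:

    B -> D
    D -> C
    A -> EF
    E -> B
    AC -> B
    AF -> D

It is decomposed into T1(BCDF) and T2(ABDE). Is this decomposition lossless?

Common attributes: T1 ∩ T2 = {BD}.
Closure of {BD}: D → C applies, adding C. So (BD)⁺ = {BCD}.
The closure contains neither all of T1 = {BCDF} nor all of T2 = {ABDE}, so the common attributes are not a superkey of either fragment. The join is lossy.

No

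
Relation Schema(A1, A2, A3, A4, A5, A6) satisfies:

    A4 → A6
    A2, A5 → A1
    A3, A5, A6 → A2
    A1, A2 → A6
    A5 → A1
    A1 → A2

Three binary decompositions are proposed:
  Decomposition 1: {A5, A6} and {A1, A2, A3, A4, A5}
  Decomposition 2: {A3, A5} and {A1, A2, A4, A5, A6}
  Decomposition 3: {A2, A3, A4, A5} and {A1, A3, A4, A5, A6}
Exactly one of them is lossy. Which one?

Decomposition 1: common = {A5}, closure = {A1, A2, A5, A6} → lossless.
Decomposition 2: common = {A5}, closure = {A1, A2, A5, A6} → lossy.
Decomposition 3: common = {A3, A4, A5}, closure = {A1, A2, A3, A4, A5, A6} → lossless.

Decomposition 2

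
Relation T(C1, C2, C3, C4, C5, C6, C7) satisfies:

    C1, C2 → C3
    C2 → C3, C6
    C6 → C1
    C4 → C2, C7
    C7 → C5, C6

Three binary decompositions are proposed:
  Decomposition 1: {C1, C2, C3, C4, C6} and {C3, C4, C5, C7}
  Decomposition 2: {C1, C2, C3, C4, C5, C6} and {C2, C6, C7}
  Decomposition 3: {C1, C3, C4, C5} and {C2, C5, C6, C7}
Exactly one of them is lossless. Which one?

Decomposition 1

Decomposition 1: common = {C3, C4}, closure = {C1, C2, C3, C4, C5, C6, C7} → lossless.
Decomposition 2: common = {C2, C6}, closure = {C1, C2, C3, C6} → lossy.
Decomposition 3: common = {C5}, closure = {C5} → lossy.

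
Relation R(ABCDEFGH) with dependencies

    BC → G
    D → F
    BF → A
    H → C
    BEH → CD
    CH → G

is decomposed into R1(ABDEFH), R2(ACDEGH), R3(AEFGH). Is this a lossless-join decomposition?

Chase test. Columns are ABCDEFGH; row i has aⱼ where attribute j ∈ Ri, else bᵢⱼ.
Initial tableau (one row per fragment):
  row 1: a1 a2 b13 a4 a5 a6 b17 a8
  row 2: a1 b22 a3 a4 a5 b26 a7 a8
  row 3: a1 b32 b33 b34 a5 a6 a7 a8
Rows 1 and 2 agree on D; apply D→F and equate their F entries.
Rows 1 and 2 agree on H; apply H→C and equate their C entries.
Rows 1 and 3 agree on H; apply H→C and equate their C entries.
Rows 1 and 2 agree on CH; apply CH→G and equate their G entries.
Row 1 is now all distinguished symbols — the join is lossless.

Yes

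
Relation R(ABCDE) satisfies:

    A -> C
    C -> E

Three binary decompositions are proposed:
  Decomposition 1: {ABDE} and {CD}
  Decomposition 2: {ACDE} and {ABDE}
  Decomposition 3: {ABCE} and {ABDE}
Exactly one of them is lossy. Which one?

Decomposition 1

Decomposition 1: common = {D}, closure = {D} → lossy.
Decomposition 2: common = {ADE}, closure = {ACDE} → lossless.
Decomposition 3: common = {ABE}, closure = {ABCE} → lossless.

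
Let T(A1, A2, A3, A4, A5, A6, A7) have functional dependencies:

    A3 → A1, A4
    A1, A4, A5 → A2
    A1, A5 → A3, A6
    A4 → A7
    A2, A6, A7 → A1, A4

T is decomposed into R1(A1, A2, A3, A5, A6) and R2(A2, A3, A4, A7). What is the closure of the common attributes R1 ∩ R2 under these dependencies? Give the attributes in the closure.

R1 ∩ R2 = {A2, A3}.
A3 → A1, A4 applies, adding A1, A4
A4 → A7 applies, adding A7
Closure: {A1, A2, A3, A4, A7}.

A1, A2, A3, A4, A7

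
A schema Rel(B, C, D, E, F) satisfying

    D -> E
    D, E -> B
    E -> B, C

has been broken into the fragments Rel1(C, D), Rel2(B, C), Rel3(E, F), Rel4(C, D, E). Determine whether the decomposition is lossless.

No

Chase test. Columns are B, C, D, E, F; row i has aⱼ where attribute j ∈ Reli, else bᵢⱼ.
Initial tableau (one row per fragment):
  row 1: b11 a2 a3 b14 b15
  row 2: a1 a2 b23 b24 b25
  row 3: b31 b32 b33 a4 a5
  row 4: b41 a2 a3 a4 b45
Rows 1 and 4 agree on D; apply D→E and equate their E entries.
Rows 1 and 4 agree on D, E; apply D, E→B and equate their B entries.
Rows 1 and 3 agree on E; apply E→B, C and equate their B, C entries.
No row becomes fully distinguished — the join is lossy.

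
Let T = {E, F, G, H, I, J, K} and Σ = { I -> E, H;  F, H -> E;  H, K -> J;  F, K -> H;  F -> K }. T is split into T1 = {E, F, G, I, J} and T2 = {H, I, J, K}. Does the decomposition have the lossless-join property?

Common attributes: T1 ∩ T2 = {I, J}.
Closure of {I, J}: I → E, H applies, adding E, H. So (I, J)⁺ = {E, H, I, J}.
The closure contains neither all of T1 = {E, F, G, I, J} nor all of T2 = {H, I, J, K}, so the common attributes are not a superkey of either fragment. The join is lossy.

No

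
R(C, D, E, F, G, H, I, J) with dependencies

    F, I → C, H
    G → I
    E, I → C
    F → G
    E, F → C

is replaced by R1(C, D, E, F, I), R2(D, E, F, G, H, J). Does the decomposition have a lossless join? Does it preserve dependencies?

lossless but not dependency-preserving

Lossless test: (D, E, F)⁺ = {C, D, E, F, G, H, I}, which contains all of one fragment — lossless.
Dependency preservation: the restricted closure of {G} across the fragments never reaches {I}, so G → I cannot be enforced without a join — not preserved.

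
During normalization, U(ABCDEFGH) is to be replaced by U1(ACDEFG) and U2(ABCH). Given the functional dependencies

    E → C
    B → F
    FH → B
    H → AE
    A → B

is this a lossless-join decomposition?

Common attributes: U1 ∩ U2 = {AC}.
Closure of {AC}: A → B applies, adding B; B → F applies, adding F. So (AC)⁺ = {ABCF}.
The closure contains neither all of U1 = {ACDEFG} nor all of U2 = {ABCH}, so the common attributes are not a superkey of either fragment. The join is lossy.

No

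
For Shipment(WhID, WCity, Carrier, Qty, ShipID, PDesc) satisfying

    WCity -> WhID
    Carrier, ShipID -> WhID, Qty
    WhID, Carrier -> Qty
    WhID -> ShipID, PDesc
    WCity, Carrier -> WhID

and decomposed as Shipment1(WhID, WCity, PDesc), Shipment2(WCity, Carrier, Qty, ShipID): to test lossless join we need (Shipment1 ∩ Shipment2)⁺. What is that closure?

WhID, WCity, ShipID, PDesc

Shipment1 ∩ Shipment2 = {WCity}.
WCity → WhID applies, adding WhID
WhID → ShipID, PDesc applies, adding ShipID, PDesc
Closure: {WhID, WCity, ShipID, PDesc}.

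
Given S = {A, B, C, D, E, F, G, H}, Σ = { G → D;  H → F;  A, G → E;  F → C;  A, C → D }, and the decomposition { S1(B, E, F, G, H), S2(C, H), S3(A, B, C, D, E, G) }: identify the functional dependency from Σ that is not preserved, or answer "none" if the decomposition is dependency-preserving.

Check F → C: no single fragment contains all of {C, F}, and the restricted closure of {F} across the fragments never reaches {C}.
G → D is preserved.
H → F is preserved.
A, G → E is preserved.
A, C → D is preserved.

F → C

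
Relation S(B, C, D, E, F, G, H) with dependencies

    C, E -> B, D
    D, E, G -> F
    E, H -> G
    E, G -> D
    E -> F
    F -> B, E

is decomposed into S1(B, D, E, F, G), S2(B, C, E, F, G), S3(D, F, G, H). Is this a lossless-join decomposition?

No

Chase test. Columns are B, C, D, E, F, G, H; row i has aⱼ where attribute j ∈ Si, else bᵢⱼ.
Initial tableau (one row per fragment):
  row 1: a1 b12 a3 a4 a5 a6 b17
  row 2: a1 a2 b23 a4 a5 a6 b27
  row 3: b31 b32 a3 b34 a5 a6 a7
Rows 1 and 2 agree on E, G; apply E, G→D and equate their D entries.
Rows 1 and 3 agree on F; apply F→B, E and equate their B, E entries.
No row becomes fully distinguished — the join is lossy.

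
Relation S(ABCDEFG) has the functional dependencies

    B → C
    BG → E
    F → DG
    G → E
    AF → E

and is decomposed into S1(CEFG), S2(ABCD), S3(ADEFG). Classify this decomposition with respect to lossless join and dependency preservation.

Lossless test (chase): Rows 1 and 3 agree on F; apply F→DG and equate their DG entries. No row becomes fully distinguished — the join is lossy.
Dependency preservation: BG → E is not contained in any single fragment, but the restricted closure of its left-hand side across the fragments still reaches the right-hand side; the remaining FDs each lie inside some fragment. All dependencies are preserved.

lossy but dependency-preserving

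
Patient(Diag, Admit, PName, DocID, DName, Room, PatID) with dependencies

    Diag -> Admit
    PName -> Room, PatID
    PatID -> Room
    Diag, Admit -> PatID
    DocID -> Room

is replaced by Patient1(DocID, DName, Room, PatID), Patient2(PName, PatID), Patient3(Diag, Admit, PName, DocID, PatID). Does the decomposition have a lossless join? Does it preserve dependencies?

Lossless test (chase): Rows 2 and 3 agree on PName; apply PName→Room, PatID and equate their Room, PatID entries. Rows 1 and 2 agree on PatID; apply PatID→Room and equate their Room entries. No row becomes fully distinguished — the join is lossy.
Dependency preservation: PName → Room, PatID is not contained in any single fragment, but the restricted closure of its left-hand side across the fragments still reaches the right-hand side; the remaining FDs each lie inside some fragment. All dependencies are preserved.

lossy but dependency-preserving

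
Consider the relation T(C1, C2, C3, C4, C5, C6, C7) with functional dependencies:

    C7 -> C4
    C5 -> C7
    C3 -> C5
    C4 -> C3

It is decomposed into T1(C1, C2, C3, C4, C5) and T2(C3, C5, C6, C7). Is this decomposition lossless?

No

Common attributes: T1 ∩ T2 = {C3, C5}.
Closure of {C3, C5}: C5 → C7 applies, adding C7; C7 → C4 applies, adding C4. So (C3, C5)⁺ = {C3, C4, C5, C7}.
The closure contains neither all of T1 = {C1, C2, C3, C4, C5} nor all of T2 = {C3, C5, C6, C7}, so the common attributes are not a superkey of either fragment. The join is lossy.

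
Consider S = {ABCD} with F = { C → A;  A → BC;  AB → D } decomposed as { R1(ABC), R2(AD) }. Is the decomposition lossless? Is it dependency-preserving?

Lossless test: (A)⁺ = {ABCD}, which contains all of one fragment — lossless.
Dependency preservation: AB → D is not contained in any single fragment, but the restricted closure of its left-hand side across the fragments still reaches the right-hand side; the remaining FDs each lie inside some fragment. All dependencies are preserved.

lossless and dependency-preserving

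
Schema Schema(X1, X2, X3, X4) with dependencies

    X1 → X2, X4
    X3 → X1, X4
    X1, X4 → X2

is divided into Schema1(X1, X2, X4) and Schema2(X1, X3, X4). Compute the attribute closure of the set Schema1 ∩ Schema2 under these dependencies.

X1, X2, X4

Schema1 ∩ Schema2 = {X1, X4}.
X1 → X2, X4 applies, adding X2
Closure: {X1, X2, X4}.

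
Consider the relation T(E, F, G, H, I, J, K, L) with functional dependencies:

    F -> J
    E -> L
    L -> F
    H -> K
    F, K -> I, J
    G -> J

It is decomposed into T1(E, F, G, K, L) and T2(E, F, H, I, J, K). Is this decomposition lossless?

Common attributes: T1 ∩ T2 = {E, F, K}.
Closure of {E, F, K}: F → J applies, adding J; E → L applies, adding L; F, K → I, J applies, adding I. So (E, F, K)⁺ = {E, F, I, J, K, L}.
The closure contains neither all of T1 = {E, F, G, K, L} nor all of T2 = {E, F, H, I, J, K}, so the common attributes are not a superkey of either fragment. The join is lossy.

No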